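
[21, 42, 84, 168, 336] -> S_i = 21*2^i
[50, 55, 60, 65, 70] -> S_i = 50 + 5*i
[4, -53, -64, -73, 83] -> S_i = Random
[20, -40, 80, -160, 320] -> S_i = 20*-2^i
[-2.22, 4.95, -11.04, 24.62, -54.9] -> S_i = -2.22*(-2.23)^i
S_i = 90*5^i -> [90, 450, 2250, 11250, 56250]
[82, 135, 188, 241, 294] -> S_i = 82 + 53*i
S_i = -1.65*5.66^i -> [-1.65, -9.34, -52.86, -299.18, -1693.36]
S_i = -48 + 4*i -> [-48, -44, -40, -36, -32]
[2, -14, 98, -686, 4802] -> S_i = 2*-7^i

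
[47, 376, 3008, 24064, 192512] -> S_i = 47*8^i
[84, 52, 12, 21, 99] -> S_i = Random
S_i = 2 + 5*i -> [2, 7, 12, 17, 22]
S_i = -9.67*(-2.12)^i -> [-9.67, 20.5, -43.46, 92.14, -195.33]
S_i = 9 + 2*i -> [9, 11, 13, 15, 17]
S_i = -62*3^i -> [-62, -186, -558, -1674, -5022]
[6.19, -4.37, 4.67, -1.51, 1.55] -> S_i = Random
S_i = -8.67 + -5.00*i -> [-8.67, -13.67, -18.67, -23.67, -28.67]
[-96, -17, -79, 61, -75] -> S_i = Random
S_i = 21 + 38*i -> [21, 59, 97, 135, 173]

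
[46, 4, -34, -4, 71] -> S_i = Random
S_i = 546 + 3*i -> [546, 549, 552, 555, 558]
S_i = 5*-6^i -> [5, -30, 180, -1080, 6480]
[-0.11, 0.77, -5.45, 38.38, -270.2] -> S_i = -0.11*(-7.04)^i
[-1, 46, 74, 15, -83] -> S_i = Random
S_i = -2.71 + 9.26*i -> [-2.71, 6.55, 15.81, 25.07, 34.33]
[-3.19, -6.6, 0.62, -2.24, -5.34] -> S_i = Random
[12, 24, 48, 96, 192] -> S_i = 12*2^i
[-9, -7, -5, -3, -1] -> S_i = -9 + 2*i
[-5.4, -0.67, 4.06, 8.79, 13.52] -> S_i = -5.40 + 4.73*i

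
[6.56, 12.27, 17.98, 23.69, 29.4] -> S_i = 6.56 + 5.71*i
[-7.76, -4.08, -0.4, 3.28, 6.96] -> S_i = -7.76 + 3.68*i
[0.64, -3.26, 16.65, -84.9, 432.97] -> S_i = 0.64*(-5.10)^i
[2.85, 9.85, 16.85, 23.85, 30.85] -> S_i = 2.85 + 7.00*i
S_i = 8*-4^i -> [8, -32, 128, -512, 2048]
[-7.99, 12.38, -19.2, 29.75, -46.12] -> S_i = -7.99*(-1.55)^i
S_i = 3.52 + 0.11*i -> [3.52, 3.63, 3.74, 3.85, 3.96]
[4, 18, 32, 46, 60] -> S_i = 4 + 14*i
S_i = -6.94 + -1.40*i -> [-6.94, -8.34, -9.74, -11.14, -12.54]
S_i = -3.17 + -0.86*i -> [-3.17, -4.03, -4.89, -5.75, -6.61]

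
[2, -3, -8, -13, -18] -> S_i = 2 + -5*i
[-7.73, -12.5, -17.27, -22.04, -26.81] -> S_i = -7.73 + -4.77*i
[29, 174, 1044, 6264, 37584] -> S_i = 29*6^i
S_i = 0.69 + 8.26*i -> [0.69, 8.95, 17.21, 25.47, 33.73]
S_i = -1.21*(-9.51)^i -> [-1.21, 11.51, -109.43, 1040.7, -9897.09]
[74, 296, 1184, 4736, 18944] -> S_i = 74*4^i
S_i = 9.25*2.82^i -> [9.25, 26.08, 73.56, 207.44, 584.98]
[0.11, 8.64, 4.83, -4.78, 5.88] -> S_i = Random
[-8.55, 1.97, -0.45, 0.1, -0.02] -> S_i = -8.55*(-0.23)^i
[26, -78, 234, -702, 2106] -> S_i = 26*-3^i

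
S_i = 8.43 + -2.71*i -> [8.43, 5.72, 3.01, 0.3, -2.41]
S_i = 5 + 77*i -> [5, 82, 159, 236, 313]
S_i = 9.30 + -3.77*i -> [9.3, 5.53, 1.76, -2.01, -5.78]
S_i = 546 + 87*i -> [546, 633, 720, 807, 894]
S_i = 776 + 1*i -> [776, 777, 778, 779, 780]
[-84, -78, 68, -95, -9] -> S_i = Random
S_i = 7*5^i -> [7, 35, 175, 875, 4375]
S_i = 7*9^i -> [7, 63, 567, 5103, 45927]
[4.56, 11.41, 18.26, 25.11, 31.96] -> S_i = 4.56 + 6.85*i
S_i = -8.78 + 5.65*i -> [-8.78, -3.13, 2.52, 8.17, 13.82]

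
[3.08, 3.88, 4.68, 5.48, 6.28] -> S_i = 3.08 + 0.80*i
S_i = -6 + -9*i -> [-6, -15, -24, -33, -42]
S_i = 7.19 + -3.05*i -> [7.19, 4.14, 1.09, -1.96, -5.01]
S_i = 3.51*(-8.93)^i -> [3.51, -31.34, 279.9, -2499.55, 22320.96]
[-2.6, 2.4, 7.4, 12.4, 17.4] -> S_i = -2.60 + 5.00*i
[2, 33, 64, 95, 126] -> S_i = 2 + 31*i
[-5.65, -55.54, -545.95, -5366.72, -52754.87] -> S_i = -5.65*9.83^i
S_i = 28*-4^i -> [28, -112, 448, -1792, 7168]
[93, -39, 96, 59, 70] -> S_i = Random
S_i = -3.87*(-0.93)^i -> [-3.87, 3.6, -3.35, 3.11, -2.89]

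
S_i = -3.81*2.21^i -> [-3.81, -8.42, -18.61, -41.12, -90.89]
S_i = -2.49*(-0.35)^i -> [-2.49, 0.87, -0.31, 0.11, -0.04]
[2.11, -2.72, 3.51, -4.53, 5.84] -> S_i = 2.11*(-1.29)^i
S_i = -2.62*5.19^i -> [-2.62, -13.6, -70.57, -366.27, -1900.95]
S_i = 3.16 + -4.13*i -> [3.16, -0.97, -5.1, -9.23, -13.36]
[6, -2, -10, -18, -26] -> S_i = 6 + -8*i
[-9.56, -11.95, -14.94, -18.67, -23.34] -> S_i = -9.56*1.25^i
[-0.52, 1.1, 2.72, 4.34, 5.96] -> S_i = -0.52 + 1.62*i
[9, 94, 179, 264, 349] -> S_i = 9 + 85*i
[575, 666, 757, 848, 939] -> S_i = 575 + 91*i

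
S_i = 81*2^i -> [81, 162, 324, 648, 1296]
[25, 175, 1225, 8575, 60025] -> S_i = 25*7^i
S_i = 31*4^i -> [31, 124, 496, 1984, 7936]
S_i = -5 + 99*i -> [-5, 94, 193, 292, 391]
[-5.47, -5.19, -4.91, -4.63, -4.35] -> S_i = -5.47 + 0.28*i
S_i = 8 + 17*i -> [8, 25, 42, 59, 76]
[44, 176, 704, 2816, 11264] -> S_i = 44*4^i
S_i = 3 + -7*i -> [3, -4, -11, -18, -25]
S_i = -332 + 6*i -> [-332, -326, -320, -314, -308]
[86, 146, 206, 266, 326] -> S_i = 86 + 60*i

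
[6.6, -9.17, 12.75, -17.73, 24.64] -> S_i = 6.60*(-1.39)^i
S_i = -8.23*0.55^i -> [-8.23, -4.53, -2.49, -1.37, -0.75]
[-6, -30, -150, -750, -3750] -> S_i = -6*5^i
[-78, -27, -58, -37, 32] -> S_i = Random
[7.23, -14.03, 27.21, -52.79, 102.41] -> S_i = 7.23*(-1.94)^i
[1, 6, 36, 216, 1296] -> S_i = 1*6^i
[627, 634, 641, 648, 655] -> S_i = 627 + 7*i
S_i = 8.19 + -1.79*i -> [8.19, 6.4, 4.61, 2.82, 1.03]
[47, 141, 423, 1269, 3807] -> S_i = 47*3^i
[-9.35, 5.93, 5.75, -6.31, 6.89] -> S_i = Random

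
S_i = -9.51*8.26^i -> [-9.51, -78.55, -648.84, -5359.46, -44269.1]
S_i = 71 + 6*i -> [71, 77, 83, 89, 95]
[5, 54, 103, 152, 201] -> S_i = 5 + 49*i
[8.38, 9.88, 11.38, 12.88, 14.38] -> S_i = 8.38 + 1.50*i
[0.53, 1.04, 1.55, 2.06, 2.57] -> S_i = 0.53 + 0.51*i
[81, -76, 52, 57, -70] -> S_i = Random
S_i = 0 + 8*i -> [0, 8, 16, 24, 32]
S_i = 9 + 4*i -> [9, 13, 17, 21, 25]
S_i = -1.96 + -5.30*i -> [-1.96, -7.26, -12.56, -17.86, -23.16]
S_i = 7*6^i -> [7, 42, 252, 1512, 9072]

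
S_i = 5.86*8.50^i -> [5.86, 49.81, 423.39, 3598.77, 30589.57]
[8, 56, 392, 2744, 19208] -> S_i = 8*7^i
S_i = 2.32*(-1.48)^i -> [2.32, -3.43, 5.08, -7.52, 11.13]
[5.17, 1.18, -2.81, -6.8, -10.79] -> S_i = 5.17 + -3.99*i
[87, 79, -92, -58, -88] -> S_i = Random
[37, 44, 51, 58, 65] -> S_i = 37 + 7*i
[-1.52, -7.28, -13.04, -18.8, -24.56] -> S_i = -1.52 + -5.76*i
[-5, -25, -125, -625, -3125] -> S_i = -5*5^i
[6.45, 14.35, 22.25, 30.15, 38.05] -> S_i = 6.45 + 7.90*i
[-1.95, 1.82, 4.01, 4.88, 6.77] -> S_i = Random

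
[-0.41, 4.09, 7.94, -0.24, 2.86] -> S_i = Random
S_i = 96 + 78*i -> [96, 174, 252, 330, 408]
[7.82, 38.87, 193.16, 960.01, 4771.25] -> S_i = 7.82*4.97^i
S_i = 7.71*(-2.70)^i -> [7.71, -20.82, 56.21, -151.76, 409.74]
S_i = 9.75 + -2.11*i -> [9.75, 7.64, 5.53, 3.42, 1.31]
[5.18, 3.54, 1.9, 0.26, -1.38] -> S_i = 5.18 + -1.64*i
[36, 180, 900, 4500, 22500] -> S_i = 36*5^i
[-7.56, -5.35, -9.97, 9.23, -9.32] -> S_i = Random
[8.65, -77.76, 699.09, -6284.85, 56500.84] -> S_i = 8.65*(-8.99)^i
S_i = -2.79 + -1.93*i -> [-2.79, -4.72, -6.65, -8.58, -10.51]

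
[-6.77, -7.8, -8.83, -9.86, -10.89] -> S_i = -6.77 + -1.03*i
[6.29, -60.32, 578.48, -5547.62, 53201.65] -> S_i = 6.29*(-9.59)^i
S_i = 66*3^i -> [66, 198, 594, 1782, 5346]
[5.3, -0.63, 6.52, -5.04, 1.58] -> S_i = Random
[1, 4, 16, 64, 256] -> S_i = 1*4^i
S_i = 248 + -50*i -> [248, 198, 148, 98, 48]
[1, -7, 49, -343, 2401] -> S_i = 1*-7^i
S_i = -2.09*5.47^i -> [-2.09, -11.43, -62.53, -342.06, -1871.09]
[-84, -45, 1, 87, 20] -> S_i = Random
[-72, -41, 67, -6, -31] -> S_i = Random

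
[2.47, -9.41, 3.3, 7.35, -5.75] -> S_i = Random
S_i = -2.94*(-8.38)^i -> [-2.94, 24.64, -206.46, 1730.13, -14498.51]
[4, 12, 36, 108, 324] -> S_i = 4*3^i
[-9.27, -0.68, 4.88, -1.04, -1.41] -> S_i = Random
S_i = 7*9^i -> [7, 63, 567, 5103, 45927]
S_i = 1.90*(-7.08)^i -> [1.9, -13.45, 95.24, -674.3, 4774.05]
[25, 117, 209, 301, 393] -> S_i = 25 + 92*i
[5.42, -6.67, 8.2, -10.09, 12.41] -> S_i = 5.42*(-1.23)^i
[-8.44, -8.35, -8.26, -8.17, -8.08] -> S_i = -8.44 + 0.09*i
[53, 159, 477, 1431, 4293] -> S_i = 53*3^i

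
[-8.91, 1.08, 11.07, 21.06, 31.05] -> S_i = -8.91 + 9.99*i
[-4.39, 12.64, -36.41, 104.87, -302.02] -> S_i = -4.39*(-2.88)^i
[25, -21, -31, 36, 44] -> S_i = Random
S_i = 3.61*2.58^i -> [3.61, 9.31, 24.03, 62.0, 159.95]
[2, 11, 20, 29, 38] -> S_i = 2 + 9*i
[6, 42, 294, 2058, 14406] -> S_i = 6*7^i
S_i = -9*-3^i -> [-9, 27, -81, 243, -729]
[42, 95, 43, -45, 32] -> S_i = Random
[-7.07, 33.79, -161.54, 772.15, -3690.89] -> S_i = -7.07*(-4.78)^i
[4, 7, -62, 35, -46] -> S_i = Random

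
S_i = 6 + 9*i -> [6, 15, 24, 33, 42]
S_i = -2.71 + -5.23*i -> [-2.71, -7.94, -13.17, -18.4, -23.63]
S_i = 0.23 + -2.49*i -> [0.23, -2.26, -4.75, -7.24, -9.73]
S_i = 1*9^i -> [1, 9, 81, 729, 6561]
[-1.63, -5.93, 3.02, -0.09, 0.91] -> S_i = Random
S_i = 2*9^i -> [2, 18, 162, 1458, 13122]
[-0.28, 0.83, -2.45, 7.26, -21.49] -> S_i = -0.28*(-2.96)^i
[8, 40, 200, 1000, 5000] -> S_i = 8*5^i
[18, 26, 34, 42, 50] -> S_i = 18 + 8*i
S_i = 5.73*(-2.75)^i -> [5.73, -15.76, 43.33, -119.17, 327.71]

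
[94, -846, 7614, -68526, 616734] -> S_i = 94*-9^i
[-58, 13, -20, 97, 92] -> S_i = Random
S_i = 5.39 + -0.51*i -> [5.39, 4.88, 4.37, 3.86, 3.35]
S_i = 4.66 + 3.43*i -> [4.66, 8.09, 11.52, 14.95, 18.38]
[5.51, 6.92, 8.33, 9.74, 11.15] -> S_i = 5.51 + 1.41*i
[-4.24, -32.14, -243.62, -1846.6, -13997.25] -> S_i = -4.24*7.58^i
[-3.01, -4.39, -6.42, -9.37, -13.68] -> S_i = -3.01*1.46^i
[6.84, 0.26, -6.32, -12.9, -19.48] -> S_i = 6.84 + -6.58*i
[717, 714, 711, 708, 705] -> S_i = 717 + -3*i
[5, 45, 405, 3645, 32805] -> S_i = 5*9^i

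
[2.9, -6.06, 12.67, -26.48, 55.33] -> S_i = 2.90*(-2.09)^i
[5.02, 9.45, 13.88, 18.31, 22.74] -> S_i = 5.02 + 4.43*i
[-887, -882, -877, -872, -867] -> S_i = -887 + 5*i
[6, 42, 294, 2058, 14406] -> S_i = 6*7^i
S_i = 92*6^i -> [92, 552, 3312, 19872, 119232]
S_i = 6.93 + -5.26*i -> [6.93, 1.67, -3.59, -8.85, -14.11]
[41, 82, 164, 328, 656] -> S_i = 41*2^i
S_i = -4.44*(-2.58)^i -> [-4.44, 11.46, -29.55, 76.25, -196.73]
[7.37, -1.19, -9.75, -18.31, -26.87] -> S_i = 7.37 + -8.56*i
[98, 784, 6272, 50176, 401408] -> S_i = 98*8^i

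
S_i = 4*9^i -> [4, 36, 324, 2916, 26244]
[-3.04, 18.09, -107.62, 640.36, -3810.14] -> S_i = -3.04*(-5.95)^i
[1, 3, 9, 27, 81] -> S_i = 1*3^i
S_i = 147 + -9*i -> [147, 138, 129, 120, 111]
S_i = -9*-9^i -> [-9, 81, -729, 6561, -59049]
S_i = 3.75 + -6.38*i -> [3.75, -2.63, -9.01, -15.39, -21.77]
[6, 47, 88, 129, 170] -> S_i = 6 + 41*i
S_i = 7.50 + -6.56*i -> [7.5, 0.94, -5.62, -12.18, -18.74]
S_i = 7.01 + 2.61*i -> [7.01, 9.62, 12.23, 14.84, 17.45]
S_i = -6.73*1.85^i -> [-6.73, -12.45, -23.03, -42.61, -78.83]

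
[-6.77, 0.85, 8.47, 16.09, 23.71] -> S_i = -6.77 + 7.62*i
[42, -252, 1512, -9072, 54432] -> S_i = 42*-6^i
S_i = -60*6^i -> [-60, -360, -2160, -12960, -77760]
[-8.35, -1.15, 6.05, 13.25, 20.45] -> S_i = -8.35 + 7.20*i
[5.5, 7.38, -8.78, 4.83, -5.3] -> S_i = Random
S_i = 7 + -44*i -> [7, -37, -81, -125, -169]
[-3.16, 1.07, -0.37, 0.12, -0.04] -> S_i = -3.16*(-0.34)^i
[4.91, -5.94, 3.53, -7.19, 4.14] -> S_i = Random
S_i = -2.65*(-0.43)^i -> [-2.65, 1.14, -0.49, 0.21, -0.09]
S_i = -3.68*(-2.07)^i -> [-3.68, 7.62, -15.77, 32.64, -67.57]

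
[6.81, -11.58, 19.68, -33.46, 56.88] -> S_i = 6.81*(-1.70)^i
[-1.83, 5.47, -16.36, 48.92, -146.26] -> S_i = -1.83*(-2.99)^i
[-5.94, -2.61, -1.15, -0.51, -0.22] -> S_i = -5.94*0.44^i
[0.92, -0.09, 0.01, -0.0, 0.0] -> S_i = 0.92*(-0.10)^i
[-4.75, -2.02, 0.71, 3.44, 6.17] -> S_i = -4.75 + 2.73*i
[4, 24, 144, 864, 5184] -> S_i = 4*6^i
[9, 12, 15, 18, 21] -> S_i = 9 + 3*i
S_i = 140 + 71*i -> [140, 211, 282, 353, 424]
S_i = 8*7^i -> [8, 56, 392, 2744, 19208]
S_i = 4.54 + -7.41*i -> [4.54, -2.87, -10.28, -17.69, -25.1]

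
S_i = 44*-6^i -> [44, -264, 1584, -9504, 57024]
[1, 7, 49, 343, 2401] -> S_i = 1*7^i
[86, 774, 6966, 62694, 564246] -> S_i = 86*9^i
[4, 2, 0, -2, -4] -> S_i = 4 + -2*i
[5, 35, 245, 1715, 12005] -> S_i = 5*7^i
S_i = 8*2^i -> [8, 16, 32, 64, 128]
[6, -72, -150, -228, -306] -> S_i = 6 + -78*i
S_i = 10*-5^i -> [10, -50, 250, -1250, 6250]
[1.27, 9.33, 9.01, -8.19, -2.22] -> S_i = Random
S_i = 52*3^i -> [52, 156, 468, 1404, 4212]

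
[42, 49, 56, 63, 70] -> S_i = 42 + 7*i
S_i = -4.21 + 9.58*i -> [-4.21, 5.37, 14.95, 24.53, 34.11]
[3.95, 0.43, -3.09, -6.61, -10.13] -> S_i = 3.95 + -3.52*i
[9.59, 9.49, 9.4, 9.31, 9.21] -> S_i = 9.59*0.99^i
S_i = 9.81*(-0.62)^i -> [9.81, -6.08, 3.77, -2.34, 1.45]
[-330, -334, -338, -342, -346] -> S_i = -330 + -4*i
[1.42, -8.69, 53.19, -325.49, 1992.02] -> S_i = 1.42*(-6.12)^i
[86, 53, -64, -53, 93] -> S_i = Random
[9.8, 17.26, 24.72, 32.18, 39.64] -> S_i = 9.80 + 7.46*i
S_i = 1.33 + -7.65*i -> [1.33, -6.32, -13.97, -21.62, -29.27]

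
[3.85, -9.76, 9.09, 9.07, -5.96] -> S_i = Random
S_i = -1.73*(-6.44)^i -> [-1.73, 11.14, -71.75, 462.07, -2975.7]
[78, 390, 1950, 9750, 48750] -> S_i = 78*5^i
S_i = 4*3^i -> [4, 12, 36, 108, 324]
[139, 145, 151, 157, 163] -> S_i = 139 + 6*i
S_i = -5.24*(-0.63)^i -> [-5.24, 3.3, -2.08, 1.31, -0.83]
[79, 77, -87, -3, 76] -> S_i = Random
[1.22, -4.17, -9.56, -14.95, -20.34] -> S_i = 1.22 + -5.39*i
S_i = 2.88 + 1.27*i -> [2.88, 4.15, 5.42, 6.69, 7.96]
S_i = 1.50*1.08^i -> [1.5, 1.62, 1.75, 1.89, 2.04]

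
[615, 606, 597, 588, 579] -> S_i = 615 + -9*i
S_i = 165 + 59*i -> [165, 224, 283, 342, 401]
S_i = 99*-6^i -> [99, -594, 3564, -21384, 128304]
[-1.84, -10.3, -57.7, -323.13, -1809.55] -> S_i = -1.84*5.60^i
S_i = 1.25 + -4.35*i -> [1.25, -3.1, -7.45, -11.8, -16.15]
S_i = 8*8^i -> [8, 64, 512, 4096, 32768]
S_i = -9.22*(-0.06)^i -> [-9.22, 0.55, -0.03, 0.0, -0.0]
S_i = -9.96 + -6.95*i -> [-9.96, -16.91, -23.86, -30.81, -37.76]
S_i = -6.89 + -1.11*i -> [-6.89, -8.0, -9.11, -10.22, -11.33]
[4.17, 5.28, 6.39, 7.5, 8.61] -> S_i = 4.17 + 1.11*i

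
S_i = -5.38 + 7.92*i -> [-5.38, 2.54, 10.46, 18.38, 26.3]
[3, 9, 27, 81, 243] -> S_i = 3*3^i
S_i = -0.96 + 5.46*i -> [-0.96, 4.5, 9.96, 15.42, 20.88]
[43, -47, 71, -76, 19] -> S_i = Random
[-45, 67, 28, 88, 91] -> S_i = Random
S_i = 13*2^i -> [13, 26, 52, 104, 208]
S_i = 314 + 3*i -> [314, 317, 320, 323, 326]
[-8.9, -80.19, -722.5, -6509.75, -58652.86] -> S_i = -8.90*9.01^i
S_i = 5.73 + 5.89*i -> [5.73, 11.62, 17.51, 23.4, 29.29]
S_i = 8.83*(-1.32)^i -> [8.83, -11.66, 15.39, -20.31, 26.81]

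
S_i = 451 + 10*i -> [451, 461, 471, 481, 491]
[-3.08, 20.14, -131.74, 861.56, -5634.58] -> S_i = -3.08*(-6.54)^i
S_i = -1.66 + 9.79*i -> [-1.66, 8.13, 17.92, 27.71, 37.5]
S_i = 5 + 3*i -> [5, 8, 11, 14, 17]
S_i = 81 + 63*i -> [81, 144, 207, 270, 333]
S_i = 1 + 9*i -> [1, 10, 19, 28, 37]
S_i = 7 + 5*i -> [7, 12, 17, 22, 27]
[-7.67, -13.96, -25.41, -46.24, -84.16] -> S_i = -7.67*1.82^i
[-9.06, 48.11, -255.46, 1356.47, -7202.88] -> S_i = -9.06*(-5.31)^i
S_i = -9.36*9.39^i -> [-9.36, -87.89, -825.29, -7749.48, -72767.63]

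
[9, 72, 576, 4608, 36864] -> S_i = 9*8^i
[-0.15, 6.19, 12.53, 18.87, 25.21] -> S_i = -0.15 + 6.34*i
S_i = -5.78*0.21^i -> [-5.78, -1.21, -0.25, -0.05, -0.01]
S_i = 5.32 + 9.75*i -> [5.32, 15.07, 24.82, 34.57, 44.32]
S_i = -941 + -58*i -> [-941, -999, -1057, -1115, -1173]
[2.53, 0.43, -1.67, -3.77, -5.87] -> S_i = 2.53 + -2.10*i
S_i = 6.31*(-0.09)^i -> [6.31, -0.57, 0.05, -0.0, 0.0]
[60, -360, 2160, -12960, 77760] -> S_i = 60*-6^i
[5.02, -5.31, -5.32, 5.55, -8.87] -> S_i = Random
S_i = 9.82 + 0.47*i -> [9.82, 10.29, 10.76, 11.23, 11.7]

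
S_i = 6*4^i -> [6, 24, 96, 384, 1536]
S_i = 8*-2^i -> [8, -16, 32, -64, 128]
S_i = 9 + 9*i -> [9, 18, 27, 36, 45]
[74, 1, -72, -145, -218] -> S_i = 74 + -73*i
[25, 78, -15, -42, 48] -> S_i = Random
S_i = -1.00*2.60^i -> [-1.0, -2.6, -6.76, -17.58, -45.7]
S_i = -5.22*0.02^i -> [-5.22, -0.1, -0.0, -0.0, -0.0]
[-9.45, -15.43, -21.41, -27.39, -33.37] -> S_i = -9.45 + -5.98*i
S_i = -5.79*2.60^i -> [-5.79, -15.05, -39.14, -101.77, -264.59]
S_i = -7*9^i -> [-7, -63, -567, -5103, -45927]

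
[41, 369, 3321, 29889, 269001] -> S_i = 41*9^i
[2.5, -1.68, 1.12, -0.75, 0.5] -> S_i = 2.50*(-0.67)^i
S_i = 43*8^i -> [43, 344, 2752, 22016, 176128]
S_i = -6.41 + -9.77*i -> [-6.41, -16.18, -25.95, -35.72, -45.49]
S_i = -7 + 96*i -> [-7, 89, 185, 281, 377]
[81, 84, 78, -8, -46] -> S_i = Random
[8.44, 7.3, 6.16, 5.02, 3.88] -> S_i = 8.44 + -1.14*i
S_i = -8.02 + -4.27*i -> [-8.02, -12.29, -16.56, -20.83, -25.1]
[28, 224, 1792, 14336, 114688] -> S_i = 28*8^i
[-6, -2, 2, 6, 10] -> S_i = -6 + 4*i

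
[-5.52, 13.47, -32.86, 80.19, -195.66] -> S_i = -5.52*(-2.44)^i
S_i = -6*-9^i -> [-6, 54, -486, 4374, -39366]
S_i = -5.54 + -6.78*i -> [-5.54, -12.32, -19.1, -25.88, -32.66]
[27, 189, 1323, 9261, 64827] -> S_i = 27*7^i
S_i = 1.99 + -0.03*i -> [1.99, 1.96, 1.93, 1.9, 1.87]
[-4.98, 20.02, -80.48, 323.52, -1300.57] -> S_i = -4.98*(-4.02)^i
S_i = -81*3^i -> [-81, -243, -729, -2187, -6561]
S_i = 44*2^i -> [44, 88, 176, 352, 704]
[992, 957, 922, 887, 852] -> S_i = 992 + -35*i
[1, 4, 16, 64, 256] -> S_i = 1*4^i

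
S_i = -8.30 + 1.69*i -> [-8.3, -6.61, -4.92, -3.23, -1.54]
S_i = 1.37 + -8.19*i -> [1.37, -6.82, -15.01, -23.2, -31.39]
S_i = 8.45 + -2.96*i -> [8.45, 5.49, 2.53, -0.43, -3.39]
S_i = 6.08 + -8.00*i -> [6.08, -1.92, -9.92, -17.92, -25.92]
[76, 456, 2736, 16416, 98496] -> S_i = 76*6^i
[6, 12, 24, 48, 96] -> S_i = 6*2^i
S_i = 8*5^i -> [8, 40, 200, 1000, 5000]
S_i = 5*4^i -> [5, 20, 80, 320, 1280]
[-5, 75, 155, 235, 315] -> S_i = -5 + 80*i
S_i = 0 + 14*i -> [0, 14, 28, 42, 56]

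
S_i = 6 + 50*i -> [6, 56, 106, 156, 206]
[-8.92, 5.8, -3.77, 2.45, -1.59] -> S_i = -8.92*(-0.65)^i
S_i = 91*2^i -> [91, 182, 364, 728, 1456]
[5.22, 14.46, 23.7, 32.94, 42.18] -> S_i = 5.22 + 9.24*i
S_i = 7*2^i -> [7, 14, 28, 56, 112]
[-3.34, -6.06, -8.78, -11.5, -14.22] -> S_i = -3.34 + -2.72*i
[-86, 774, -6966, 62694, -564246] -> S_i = -86*-9^i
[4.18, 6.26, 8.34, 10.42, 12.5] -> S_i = 4.18 + 2.08*i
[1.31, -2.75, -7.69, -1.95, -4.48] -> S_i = Random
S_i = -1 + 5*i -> [-1, 4, 9, 14, 19]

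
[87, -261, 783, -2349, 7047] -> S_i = 87*-3^i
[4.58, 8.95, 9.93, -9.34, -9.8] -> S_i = Random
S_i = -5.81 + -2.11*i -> [-5.81, -7.92, -10.03, -12.14, -14.25]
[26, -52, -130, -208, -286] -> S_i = 26 + -78*i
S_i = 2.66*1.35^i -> [2.66, 3.59, 4.85, 6.54, 8.84]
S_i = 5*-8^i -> [5, -40, 320, -2560, 20480]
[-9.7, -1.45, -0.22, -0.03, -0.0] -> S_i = -9.70*0.15^i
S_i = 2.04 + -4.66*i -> [2.04, -2.62, -7.28, -11.94, -16.6]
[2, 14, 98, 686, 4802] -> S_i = 2*7^i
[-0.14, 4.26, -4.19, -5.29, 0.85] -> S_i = Random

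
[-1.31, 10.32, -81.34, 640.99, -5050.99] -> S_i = -1.31*(-7.88)^i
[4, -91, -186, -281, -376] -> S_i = 4 + -95*i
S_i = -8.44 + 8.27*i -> [-8.44, -0.17, 8.1, 16.37, 24.64]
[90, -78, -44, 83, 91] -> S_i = Random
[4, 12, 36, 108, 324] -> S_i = 4*3^i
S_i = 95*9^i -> [95, 855, 7695, 69255, 623295]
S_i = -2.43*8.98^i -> [-2.43, -21.82, -195.96, -1759.69, -15801.98]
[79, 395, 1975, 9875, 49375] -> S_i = 79*5^i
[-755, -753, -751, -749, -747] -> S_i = -755 + 2*i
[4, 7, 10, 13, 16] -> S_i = 4 + 3*i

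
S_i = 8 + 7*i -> [8, 15, 22, 29, 36]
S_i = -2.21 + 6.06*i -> [-2.21, 3.85, 9.91, 15.97, 22.03]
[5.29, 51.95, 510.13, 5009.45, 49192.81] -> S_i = 5.29*9.82^i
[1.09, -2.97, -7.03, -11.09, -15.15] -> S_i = 1.09 + -4.06*i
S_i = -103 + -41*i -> [-103, -144, -185, -226, -267]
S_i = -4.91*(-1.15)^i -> [-4.91, 5.65, -6.49, 7.47, -8.59]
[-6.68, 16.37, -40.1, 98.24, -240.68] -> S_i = -6.68*(-2.45)^i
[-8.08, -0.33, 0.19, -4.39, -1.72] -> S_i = Random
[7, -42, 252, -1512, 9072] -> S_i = 7*-6^i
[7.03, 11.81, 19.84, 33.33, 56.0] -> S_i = 7.03*1.68^i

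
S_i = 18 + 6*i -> [18, 24, 30, 36, 42]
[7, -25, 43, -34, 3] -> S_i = Random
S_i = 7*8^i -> [7, 56, 448, 3584, 28672]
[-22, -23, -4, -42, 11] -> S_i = Random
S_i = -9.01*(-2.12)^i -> [-9.01, 19.1, -40.49, 85.85, -182.0]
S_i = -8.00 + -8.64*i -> [-8.0, -16.64, -25.28, -33.92, -42.56]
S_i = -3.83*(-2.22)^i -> [-3.83, 8.5, -18.88, 41.9, -93.03]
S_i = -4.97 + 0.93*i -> [-4.97, -4.04, -3.11, -2.18, -1.25]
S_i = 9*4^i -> [9, 36, 144, 576, 2304]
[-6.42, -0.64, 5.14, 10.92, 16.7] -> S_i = -6.42 + 5.78*i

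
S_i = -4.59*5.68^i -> [-4.59, -26.07, -148.08, -841.12, -4777.56]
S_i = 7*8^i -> [7, 56, 448, 3584, 28672]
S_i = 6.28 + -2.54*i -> [6.28, 3.74, 1.2, -1.34, -3.88]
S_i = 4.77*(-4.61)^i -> [4.77, -21.99, 101.37, -467.33, 2154.38]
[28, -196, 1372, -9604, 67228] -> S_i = 28*-7^i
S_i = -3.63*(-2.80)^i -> [-3.63, 10.16, -28.46, 79.69, -223.12]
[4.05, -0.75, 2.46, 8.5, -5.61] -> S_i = Random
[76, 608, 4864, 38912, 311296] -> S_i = 76*8^i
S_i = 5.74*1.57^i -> [5.74, 9.01, 14.15, 22.21, 34.87]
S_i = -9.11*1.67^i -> [-9.11, -15.21, -25.41, -42.43, -70.86]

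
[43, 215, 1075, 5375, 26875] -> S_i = 43*5^i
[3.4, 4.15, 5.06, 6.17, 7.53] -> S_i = 3.40*1.22^i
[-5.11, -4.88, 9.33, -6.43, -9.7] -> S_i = Random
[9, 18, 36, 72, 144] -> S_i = 9*2^i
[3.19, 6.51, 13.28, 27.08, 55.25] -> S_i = 3.19*2.04^i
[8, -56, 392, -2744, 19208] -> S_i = 8*-7^i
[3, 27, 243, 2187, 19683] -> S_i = 3*9^i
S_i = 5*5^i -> [5, 25, 125, 625, 3125]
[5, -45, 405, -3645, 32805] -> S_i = 5*-9^i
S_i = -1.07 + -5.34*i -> [-1.07, -6.41, -11.75, -17.09, -22.43]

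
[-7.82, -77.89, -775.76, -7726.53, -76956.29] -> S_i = -7.82*9.96^i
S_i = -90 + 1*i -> [-90, -89, -88, -87, -86]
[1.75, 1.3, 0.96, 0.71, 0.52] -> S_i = 1.75*0.74^i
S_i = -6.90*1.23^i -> [-6.9, -8.49, -10.44, -12.84, -15.79]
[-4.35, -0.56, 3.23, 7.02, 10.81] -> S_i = -4.35 + 3.79*i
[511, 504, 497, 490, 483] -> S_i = 511 + -7*i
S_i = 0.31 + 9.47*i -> [0.31, 9.78, 19.25, 28.72, 38.19]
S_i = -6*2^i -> [-6, -12, -24, -48, -96]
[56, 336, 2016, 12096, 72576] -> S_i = 56*6^i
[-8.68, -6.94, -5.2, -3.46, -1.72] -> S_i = -8.68 + 1.74*i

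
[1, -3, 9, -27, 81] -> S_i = 1*-3^i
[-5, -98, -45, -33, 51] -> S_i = Random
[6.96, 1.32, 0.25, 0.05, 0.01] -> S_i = 6.96*0.19^i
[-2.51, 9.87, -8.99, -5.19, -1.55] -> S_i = Random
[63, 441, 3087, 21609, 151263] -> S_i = 63*7^i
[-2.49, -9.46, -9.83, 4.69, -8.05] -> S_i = Random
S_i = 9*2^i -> [9, 18, 36, 72, 144]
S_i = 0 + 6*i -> [0, 6, 12, 18, 24]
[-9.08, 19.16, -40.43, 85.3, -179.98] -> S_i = -9.08*(-2.11)^i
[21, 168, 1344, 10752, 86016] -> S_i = 21*8^i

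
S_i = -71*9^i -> [-71, -639, -5751, -51759, -465831]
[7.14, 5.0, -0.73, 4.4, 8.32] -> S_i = Random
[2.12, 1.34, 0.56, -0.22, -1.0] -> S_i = 2.12 + -0.78*i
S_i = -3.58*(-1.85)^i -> [-3.58, 6.62, -12.25, 22.67, -41.93]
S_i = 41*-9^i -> [41, -369, 3321, -29889, 269001]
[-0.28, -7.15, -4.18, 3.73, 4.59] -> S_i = Random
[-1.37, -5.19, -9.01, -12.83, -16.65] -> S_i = -1.37 + -3.82*i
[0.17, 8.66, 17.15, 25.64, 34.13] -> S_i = 0.17 + 8.49*i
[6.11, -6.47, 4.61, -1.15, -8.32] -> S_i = Random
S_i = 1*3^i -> [1, 3, 9, 27, 81]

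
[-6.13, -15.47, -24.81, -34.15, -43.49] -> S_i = -6.13 + -9.34*i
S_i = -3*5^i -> [-3, -15, -75, -375, -1875]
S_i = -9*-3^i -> [-9, 27, -81, 243, -729]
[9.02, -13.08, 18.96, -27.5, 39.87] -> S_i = 9.02*(-1.45)^i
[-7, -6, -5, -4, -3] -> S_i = -7 + 1*i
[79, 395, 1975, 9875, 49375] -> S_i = 79*5^i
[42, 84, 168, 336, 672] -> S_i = 42*2^i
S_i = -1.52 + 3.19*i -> [-1.52, 1.67, 4.86, 8.05, 11.24]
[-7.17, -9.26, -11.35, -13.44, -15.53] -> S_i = -7.17 + -2.09*i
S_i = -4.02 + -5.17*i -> [-4.02, -9.19, -14.36, -19.53, -24.7]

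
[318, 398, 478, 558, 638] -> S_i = 318 + 80*i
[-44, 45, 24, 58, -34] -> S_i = Random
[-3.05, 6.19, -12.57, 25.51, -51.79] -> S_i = -3.05*(-2.03)^i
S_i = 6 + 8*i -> [6, 14, 22, 30, 38]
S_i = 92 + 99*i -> [92, 191, 290, 389, 488]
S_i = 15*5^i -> [15, 75, 375, 1875, 9375]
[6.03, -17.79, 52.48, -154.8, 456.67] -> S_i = 6.03*(-2.95)^i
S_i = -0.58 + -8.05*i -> [-0.58, -8.63, -16.68, -24.73, -32.78]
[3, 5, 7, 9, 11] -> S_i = 3 + 2*i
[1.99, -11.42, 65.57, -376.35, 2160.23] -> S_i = 1.99*(-5.74)^i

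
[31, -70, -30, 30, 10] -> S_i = Random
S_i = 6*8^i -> [6, 48, 384, 3072, 24576]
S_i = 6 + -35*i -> [6, -29, -64, -99, -134]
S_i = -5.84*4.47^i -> [-5.84, -26.1, -116.69, -521.6, -2331.54]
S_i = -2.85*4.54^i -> [-2.85, -12.94, -58.74, -266.69, -1210.79]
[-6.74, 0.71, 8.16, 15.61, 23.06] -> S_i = -6.74 + 7.45*i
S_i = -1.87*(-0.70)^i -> [-1.87, 1.31, -0.92, 0.64, -0.45]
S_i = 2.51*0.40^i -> [2.51, 1.0, 0.4, 0.16, 0.06]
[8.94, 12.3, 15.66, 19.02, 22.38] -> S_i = 8.94 + 3.36*i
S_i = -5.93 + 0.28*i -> [-5.93, -5.65, -5.37, -5.09, -4.81]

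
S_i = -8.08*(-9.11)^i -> [-8.08, 73.61, -670.58, 6108.95, -55652.52]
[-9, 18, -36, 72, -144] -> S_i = -9*-2^i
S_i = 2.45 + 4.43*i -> [2.45, 6.88, 11.31, 15.74, 20.17]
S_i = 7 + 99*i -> [7, 106, 205, 304, 403]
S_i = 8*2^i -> [8, 16, 32, 64, 128]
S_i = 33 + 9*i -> [33, 42, 51, 60, 69]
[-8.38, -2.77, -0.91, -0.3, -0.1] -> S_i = -8.38*0.33^i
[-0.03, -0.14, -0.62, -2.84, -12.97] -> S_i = -0.03*4.56^i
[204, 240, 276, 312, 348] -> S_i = 204 + 36*i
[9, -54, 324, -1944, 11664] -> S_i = 9*-6^i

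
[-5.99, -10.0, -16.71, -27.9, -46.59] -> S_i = -5.99*1.67^i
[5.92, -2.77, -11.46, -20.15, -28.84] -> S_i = 5.92 + -8.69*i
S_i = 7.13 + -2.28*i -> [7.13, 4.85, 2.57, 0.29, -1.99]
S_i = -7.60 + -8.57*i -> [-7.6, -16.17, -24.74, -33.31, -41.88]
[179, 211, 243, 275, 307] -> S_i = 179 + 32*i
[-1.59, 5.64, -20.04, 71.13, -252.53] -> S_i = -1.59*(-3.55)^i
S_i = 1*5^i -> [1, 5, 25, 125, 625]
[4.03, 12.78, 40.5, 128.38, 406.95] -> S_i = 4.03*3.17^i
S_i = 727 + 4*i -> [727, 731, 735, 739, 743]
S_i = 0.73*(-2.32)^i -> [0.73, -1.69, 3.93, -9.12, 21.15]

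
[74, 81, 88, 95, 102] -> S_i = 74 + 7*i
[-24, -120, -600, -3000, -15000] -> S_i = -24*5^i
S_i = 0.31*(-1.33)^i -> [0.31, -0.41, 0.55, -0.73, 0.97]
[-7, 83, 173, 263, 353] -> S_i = -7 + 90*i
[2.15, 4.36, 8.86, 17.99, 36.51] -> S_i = 2.15*2.03^i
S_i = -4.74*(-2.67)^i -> [-4.74, 12.66, -33.79, 90.22, -240.89]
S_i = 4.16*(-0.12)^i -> [4.16, -0.5, 0.06, -0.01, 0.0]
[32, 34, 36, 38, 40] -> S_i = 32 + 2*i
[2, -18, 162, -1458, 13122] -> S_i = 2*-9^i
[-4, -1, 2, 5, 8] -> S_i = -4 + 3*i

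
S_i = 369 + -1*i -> [369, 368, 367, 366, 365]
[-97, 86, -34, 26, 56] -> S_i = Random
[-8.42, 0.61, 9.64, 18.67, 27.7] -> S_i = -8.42 + 9.03*i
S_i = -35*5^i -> [-35, -175, -875, -4375, -21875]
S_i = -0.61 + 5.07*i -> [-0.61, 4.46, 9.53, 14.6, 19.67]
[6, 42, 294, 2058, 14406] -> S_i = 6*7^i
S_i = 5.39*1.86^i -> [5.39, 10.03, 18.65, 34.68, 64.51]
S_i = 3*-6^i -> [3, -18, 108, -648, 3888]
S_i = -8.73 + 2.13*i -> [-8.73, -6.6, -4.47, -2.34, -0.21]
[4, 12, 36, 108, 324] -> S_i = 4*3^i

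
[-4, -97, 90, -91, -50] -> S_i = Random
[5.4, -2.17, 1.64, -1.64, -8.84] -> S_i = Random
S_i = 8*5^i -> [8, 40, 200, 1000, 5000]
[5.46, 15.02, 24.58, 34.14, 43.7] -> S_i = 5.46 + 9.56*i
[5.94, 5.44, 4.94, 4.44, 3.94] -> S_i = 5.94 + -0.50*i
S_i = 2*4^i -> [2, 8, 32, 128, 512]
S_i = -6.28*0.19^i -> [-6.28, -1.19, -0.23, -0.04, -0.01]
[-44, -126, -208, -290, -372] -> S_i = -44 + -82*i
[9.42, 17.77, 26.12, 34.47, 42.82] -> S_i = 9.42 + 8.35*i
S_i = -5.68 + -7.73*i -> [-5.68, -13.41, -21.14, -28.87, -36.6]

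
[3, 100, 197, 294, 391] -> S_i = 3 + 97*i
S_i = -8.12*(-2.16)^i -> [-8.12, 17.54, -37.88, 81.83, -176.75]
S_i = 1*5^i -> [1, 5, 25, 125, 625]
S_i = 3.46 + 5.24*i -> [3.46, 8.7, 13.94, 19.18, 24.42]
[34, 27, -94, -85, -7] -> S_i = Random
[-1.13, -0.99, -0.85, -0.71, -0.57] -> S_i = -1.13 + 0.14*i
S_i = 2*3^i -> [2, 6, 18, 54, 162]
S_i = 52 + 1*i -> [52, 53, 54, 55, 56]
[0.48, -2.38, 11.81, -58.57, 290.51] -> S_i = 0.48*(-4.96)^i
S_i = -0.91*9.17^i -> [-0.91, -8.34, -76.52, -701.7, -6434.56]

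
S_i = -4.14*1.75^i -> [-4.14, -7.24, -12.68, -22.19, -38.83]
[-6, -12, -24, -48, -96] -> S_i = -6*2^i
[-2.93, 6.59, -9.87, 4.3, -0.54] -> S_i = Random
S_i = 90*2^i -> [90, 180, 360, 720, 1440]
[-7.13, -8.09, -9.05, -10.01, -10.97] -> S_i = -7.13 + -0.96*i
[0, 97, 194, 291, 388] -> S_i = 0 + 97*i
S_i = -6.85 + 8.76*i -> [-6.85, 1.91, 10.67, 19.43, 28.19]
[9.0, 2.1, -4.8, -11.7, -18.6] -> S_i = 9.00 + -6.90*i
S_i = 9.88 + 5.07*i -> [9.88, 14.95, 20.02, 25.09, 30.16]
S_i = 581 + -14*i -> [581, 567, 553, 539, 525]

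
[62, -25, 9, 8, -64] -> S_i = Random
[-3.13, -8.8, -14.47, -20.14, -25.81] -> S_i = -3.13 + -5.67*i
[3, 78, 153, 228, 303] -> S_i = 3 + 75*i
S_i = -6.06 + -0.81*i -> [-6.06, -6.87, -7.68, -8.49, -9.3]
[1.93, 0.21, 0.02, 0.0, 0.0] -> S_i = 1.93*0.11^i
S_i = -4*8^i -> [-4, -32, -256, -2048, -16384]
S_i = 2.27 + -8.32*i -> [2.27, -6.05, -14.37, -22.69, -31.01]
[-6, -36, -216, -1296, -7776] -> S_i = -6*6^i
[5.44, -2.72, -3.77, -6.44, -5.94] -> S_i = Random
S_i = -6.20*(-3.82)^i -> [-6.2, 23.68, -90.47, 345.61, -1320.22]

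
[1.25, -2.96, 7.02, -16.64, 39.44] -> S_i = 1.25*(-2.37)^i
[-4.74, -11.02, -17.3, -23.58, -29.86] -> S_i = -4.74 + -6.28*i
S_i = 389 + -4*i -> [389, 385, 381, 377, 373]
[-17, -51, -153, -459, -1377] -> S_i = -17*3^i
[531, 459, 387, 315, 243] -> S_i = 531 + -72*i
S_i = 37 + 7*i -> [37, 44, 51, 58, 65]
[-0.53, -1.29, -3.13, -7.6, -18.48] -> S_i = -0.53*2.43^i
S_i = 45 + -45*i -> [45, 0, -45, -90, -135]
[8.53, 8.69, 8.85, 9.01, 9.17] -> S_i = 8.53 + 0.16*i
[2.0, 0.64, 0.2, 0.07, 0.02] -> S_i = 2.00*0.32^i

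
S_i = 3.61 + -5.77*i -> [3.61, -2.16, -7.93, -13.7, -19.47]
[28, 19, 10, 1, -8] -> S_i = 28 + -9*i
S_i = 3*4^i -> [3, 12, 48, 192, 768]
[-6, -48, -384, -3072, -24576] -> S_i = -6*8^i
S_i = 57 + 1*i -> [57, 58, 59, 60, 61]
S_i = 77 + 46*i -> [77, 123, 169, 215, 261]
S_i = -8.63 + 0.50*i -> [-8.63, -8.13, -7.63, -7.13, -6.63]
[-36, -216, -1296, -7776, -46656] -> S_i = -36*6^i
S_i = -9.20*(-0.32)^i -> [-9.2, 2.94, -0.94, 0.3, -0.1]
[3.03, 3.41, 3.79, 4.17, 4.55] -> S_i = 3.03 + 0.38*i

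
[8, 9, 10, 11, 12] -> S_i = 8 + 1*i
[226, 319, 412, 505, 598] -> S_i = 226 + 93*i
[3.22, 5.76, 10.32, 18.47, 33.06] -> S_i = 3.22*1.79^i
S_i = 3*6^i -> [3, 18, 108, 648, 3888]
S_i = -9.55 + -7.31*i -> [-9.55, -16.86, -24.17, -31.48, -38.79]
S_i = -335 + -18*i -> [-335, -353, -371, -389, -407]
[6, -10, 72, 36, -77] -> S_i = Random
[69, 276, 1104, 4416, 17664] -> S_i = 69*4^i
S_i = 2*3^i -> [2, 6, 18, 54, 162]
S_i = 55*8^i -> [55, 440, 3520, 28160, 225280]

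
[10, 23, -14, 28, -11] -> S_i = Random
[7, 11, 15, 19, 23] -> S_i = 7 + 4*i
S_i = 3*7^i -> [3, 21, 147, 1029, 7203]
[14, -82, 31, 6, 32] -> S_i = Random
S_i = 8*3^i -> [8, 24, 72, 216, 648]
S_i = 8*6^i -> [8, 48, 288, 1728, 10368]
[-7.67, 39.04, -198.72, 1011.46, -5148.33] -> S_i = -7.67*(-5.09)^i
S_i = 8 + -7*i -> [8, 1, -6, -13, -20]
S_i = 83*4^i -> [83, 332, 1328, 5312, 21248]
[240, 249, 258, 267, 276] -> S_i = 240 + 9*i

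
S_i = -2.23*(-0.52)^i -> [-2.23, 1.16, -0.6, 0.31, -0.16]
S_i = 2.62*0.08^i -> [2.62, 0.21, 0.02, 0.0, 0.0]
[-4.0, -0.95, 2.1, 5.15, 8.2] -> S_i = -4.00 + 3.05*i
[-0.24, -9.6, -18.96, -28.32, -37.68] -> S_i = -0.24 + -9.36*i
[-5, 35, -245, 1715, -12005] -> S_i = -5*-7^i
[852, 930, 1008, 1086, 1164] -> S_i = 852 + 78*i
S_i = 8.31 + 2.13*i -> [8.31, 10.44, 12.57, 14.7, 16.83]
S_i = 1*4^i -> [1, 4, 16, 64, 256]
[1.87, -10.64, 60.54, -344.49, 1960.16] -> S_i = 1.87*(-5.69)^i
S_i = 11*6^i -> [11, 66, 396, 2376, 14256]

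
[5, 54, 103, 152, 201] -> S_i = 5 + 49*i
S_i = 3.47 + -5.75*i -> [3.47, -2.28, -8.03, -13.78, -19.53]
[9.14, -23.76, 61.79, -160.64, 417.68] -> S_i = 9.14*(-2.60)^i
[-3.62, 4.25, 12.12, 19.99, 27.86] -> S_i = -3.62 + 7.87*i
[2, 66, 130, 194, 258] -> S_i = 2 + 64*i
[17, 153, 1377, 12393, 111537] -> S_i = 17*9^i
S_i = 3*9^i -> [3, 27, 243, 2187, 19683]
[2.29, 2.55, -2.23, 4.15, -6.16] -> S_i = Random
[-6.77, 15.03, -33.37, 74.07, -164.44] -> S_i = -6.77*(-2.22)^i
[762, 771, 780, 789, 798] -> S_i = 762 + 9*i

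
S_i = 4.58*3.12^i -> [4.58, 14.29, 44.58, 139.1, 433.99]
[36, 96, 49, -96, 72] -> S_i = Random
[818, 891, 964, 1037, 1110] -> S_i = 818 + 73*i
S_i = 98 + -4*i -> [98, 94, 90, 86, 82]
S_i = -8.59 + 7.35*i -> [-8.59, -1.24, 6.11, 13.46, 20.81]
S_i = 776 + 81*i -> [776, 857, 938, 1019, 1100]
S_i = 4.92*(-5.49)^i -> [4.92, -27.01, 148.29, -814.11, 4469.45]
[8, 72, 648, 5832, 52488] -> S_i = 8*9^i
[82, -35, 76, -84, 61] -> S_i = Random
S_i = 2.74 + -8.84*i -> [2.74, -6.1, -14.94, -23.78, -32.62]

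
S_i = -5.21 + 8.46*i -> [-5.21, 3.25, 11.71, 20.17, 28.63]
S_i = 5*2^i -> [5, 10, 20, 40, 80]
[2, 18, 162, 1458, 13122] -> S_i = 2*9^i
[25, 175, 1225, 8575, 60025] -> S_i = 25*7^i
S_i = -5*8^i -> [-5, -40, -320, -2560, -20480]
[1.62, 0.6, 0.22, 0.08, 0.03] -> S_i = 1.62*0.37^i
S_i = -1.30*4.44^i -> [-1.3, -5.77, -25.63, -113.79, -505.21]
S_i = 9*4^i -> [9, 36, 144, 576, 2304]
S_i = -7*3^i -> [-7, -21, -63, -189, -567]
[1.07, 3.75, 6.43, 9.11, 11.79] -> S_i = 1.07 + 2.68*i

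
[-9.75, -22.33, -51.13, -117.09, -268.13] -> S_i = -9.75*2.29^i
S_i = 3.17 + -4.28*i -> [3.17, -1.11, -5.39, -9.67, -13.95]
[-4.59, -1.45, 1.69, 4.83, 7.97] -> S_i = -4.59 + 3.14*i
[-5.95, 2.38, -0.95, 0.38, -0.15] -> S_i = -5.95*(-0.40)^i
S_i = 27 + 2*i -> [27, 29, 31, 33, 35]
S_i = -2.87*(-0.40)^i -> [-2.87, 1.15, -0.46, 0.18, -0.07]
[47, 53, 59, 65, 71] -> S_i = 47 + 6*i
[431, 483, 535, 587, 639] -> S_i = 431 + 52*i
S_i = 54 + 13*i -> [54, 67, 80, 93, 106]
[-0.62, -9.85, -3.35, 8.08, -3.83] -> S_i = Random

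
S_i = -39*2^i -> [-39, -78, -156, -312, -624]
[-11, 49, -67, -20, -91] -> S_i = Random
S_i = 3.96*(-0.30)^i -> [3.96, -1.19, 0.36, -0.11, 0.03]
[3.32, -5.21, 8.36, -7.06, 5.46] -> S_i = Random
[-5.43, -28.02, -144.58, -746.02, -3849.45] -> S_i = -5.43*5.16^i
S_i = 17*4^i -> [17, 68, 272, 1088, 4352]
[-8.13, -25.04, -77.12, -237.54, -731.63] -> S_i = -8.13*3.08^i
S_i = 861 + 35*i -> [861, 896, 931, 966, 1001]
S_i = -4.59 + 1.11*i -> [-4.59, -3.48, -2.37, -1.26, -0.15]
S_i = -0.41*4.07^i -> [-0.41, -1.67, -6.79, -27.64, -112.5]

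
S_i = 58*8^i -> [58, 464, 3712, 29696, 237568]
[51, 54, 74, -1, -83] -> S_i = Random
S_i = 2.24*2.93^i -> [2.24, 6.56, 19.23, 56.34, 165.09]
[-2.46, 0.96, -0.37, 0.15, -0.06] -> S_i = -2.46*(-0.39)^i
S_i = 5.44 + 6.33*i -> [5.44, 11.77, 18.1, 24.43, 30.76]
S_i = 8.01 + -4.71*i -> [8.01, 3.3, -1.41, -6.12, -10.83]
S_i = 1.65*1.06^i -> [1.65, 1.75, 1.85, 1.97, 2.08]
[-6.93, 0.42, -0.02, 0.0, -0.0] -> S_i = -6.93*(-0.06)^i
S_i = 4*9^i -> [4, 36, 324, 2916, 26244]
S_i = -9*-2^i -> [-9, 18, -36, 72, -144]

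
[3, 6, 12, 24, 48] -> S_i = 3*2^i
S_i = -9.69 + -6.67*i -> [-9.69, -16.36, -23.03, -29.7, -36.37]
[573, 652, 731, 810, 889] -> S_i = 573 + 79*i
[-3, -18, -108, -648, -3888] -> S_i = -3*6^i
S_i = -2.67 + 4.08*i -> [-2.67, 1.41, 5.49, 9.57, 13.65]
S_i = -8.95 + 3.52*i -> [-8.95, -5.43, -1.91, 1.61, 5.13]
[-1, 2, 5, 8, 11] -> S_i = -1 + 3*i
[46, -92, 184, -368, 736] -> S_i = 46*-2^i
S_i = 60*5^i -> [60, 300, 1500, 7500, 37500]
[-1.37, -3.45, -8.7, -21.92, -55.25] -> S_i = -1.37*2.52^i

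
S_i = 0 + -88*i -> [0, -88, -176, -264, -352]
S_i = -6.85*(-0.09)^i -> [-6.85, 0.62, -0.06, 0.0, -0.0]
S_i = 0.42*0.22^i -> [0.42, 0.09, 0.02, 0.0, 0.0]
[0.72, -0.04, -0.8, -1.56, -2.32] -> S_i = 0.72 + -0.76*i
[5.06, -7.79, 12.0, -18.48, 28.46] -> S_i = 5.06*(-1.54)^i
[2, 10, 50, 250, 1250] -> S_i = 2*5^i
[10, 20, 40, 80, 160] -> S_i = 10*2^i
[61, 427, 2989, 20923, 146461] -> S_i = 61*7^i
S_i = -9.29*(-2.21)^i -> [-9.29, 20.53, -45.37, 100.27, -221.61]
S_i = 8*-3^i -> [8, -24, 72, -216, 648]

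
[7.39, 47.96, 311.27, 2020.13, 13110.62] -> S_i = 7.39*6.49^i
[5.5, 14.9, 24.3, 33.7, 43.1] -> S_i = 5.50 + 9.40*i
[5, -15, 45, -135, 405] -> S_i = 5*-3^i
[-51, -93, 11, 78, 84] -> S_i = Random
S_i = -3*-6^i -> [-3, 18, -108, 648, -3888]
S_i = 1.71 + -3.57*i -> [1.71, -1.86, -5.43, -9.0, -12.57]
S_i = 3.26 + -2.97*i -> [3.26, 0.29, -2.68, -5.65, -8.62]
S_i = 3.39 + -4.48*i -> [3.39, -1.09, -5.57, -10.05, -14.53]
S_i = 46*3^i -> [46, 138, 414, 1242, 3726]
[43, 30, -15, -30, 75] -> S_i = Random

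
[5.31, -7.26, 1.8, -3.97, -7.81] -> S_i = Random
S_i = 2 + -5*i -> [2, -3, -8, -13, -18]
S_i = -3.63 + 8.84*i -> [-3.63, 5.21, 14.05, 22.89, 31.73]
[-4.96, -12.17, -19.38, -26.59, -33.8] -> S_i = -4.96 + -7.21*i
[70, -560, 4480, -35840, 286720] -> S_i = 70*-8^i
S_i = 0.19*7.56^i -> [0.19, 1.44, 10.86, 82.1, 620.64]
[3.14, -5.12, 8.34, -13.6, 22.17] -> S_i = 3.14*(-1.63)^i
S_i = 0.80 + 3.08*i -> [0.8, 3.88, 6.96, 10.04, 13.12]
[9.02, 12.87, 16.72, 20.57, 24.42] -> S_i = 9.02 + 3.85*i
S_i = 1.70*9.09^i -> [1.7, 15.45, 140.47, 1276.85, 11606.58]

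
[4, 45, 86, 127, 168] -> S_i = 4 + 41*i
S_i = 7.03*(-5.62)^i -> [7.03, -39.51, 222.04, -1247.86, 7012.95]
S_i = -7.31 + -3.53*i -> [-7.31, -10.84, -14.37, -17.9, -21.43]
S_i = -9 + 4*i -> [-9, -5, -1, 3, 7]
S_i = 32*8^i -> [32, 256, 2048, 16384, 131072]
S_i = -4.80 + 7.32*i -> [-4.8, 2.52, 9.84, 17.16, 24.48]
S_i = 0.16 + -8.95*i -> [0.16, -8.79, -17.74, -26.69, -35.64]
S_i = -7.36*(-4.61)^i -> [-7.36, 33.93, -156.42, 721.08, -3324.16]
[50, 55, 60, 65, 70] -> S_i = 50 + 5*i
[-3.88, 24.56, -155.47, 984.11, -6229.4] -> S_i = -3.88*(-6.33)^i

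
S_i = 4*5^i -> [4, 20, 100, 500, 2500]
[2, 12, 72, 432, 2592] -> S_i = 2*6^i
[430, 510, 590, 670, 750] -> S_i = 430 + 80*i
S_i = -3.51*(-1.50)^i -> [-3.51, 5.26, -7.9, 11.85, -17.77]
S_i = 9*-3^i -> [9, -27, 81, -243, 729]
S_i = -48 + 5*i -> [-48, -43, -38, -33, -28]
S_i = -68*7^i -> [-68, -476, -3332, -23324, -163268]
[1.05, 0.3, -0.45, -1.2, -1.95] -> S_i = 1.05 + -0.75*i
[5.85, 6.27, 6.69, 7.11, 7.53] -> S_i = 5.85 + 0.42*i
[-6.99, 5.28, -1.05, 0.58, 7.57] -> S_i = Random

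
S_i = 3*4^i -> [3, 12, 48, 192, 768]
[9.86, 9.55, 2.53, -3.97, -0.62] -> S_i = Random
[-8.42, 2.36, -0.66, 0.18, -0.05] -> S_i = -8.42*(-0.28)^i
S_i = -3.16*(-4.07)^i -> [-3.16, 12.86, -52.35, 213.04, -867.09]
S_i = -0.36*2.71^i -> [-0.36, -0.98, -2.64, -7.16, -19.42]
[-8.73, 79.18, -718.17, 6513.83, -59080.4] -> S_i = -8.73*(-9.07)^i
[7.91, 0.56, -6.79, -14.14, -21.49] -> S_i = 7.91 + -7.35*i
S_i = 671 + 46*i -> [671, 717, 763, 809, 855]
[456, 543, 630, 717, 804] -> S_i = 456 + 87*i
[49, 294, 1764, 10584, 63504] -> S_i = 49*6^i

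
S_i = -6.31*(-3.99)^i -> [-6.31, 25.18, -100.46, 400.82, -1599.27]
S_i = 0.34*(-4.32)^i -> [0.34, -1.47, 6.35, -27.41, 118.42]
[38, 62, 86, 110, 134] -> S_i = 38 + 24*i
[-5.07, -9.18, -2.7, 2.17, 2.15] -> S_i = Random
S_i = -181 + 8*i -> [-181, -173, -165, -157, -149]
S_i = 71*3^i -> [71, 213, 639, 1917, 5751]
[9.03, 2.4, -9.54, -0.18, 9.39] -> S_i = Random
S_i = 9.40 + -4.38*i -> [9.4, 5.02, 0.64, -3.74, -8.12]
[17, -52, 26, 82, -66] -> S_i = Random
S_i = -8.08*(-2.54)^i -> [-8.08, 20.52, -52.13, 132.41, -336.31]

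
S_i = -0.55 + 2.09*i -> [-0.55, 1.54, 3.63, 5.72, 7.81]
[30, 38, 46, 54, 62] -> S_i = 30 + 8*i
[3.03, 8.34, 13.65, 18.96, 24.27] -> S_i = 3.03 + 5.31*i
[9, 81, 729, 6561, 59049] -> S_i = 9*9^i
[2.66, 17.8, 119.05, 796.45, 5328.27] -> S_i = 2.66*6.69^i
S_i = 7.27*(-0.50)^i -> [7.27, -3.64, 1.82, -0.91, 0.45]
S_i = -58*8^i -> [-58, -464, -3712, -29696, -237568]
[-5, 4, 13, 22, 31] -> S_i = -5 + 9*i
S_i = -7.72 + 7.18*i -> [-7.72, -0.54, 6.64, 13.82, 21.0]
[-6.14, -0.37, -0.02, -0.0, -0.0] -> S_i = -6.14*0.06^i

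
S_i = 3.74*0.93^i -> [3.74, 3.48, 3.23, 3.01, 2.8]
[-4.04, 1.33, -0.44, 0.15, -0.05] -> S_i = -4.04*(-0.33)^i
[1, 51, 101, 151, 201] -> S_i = 1 + 50*i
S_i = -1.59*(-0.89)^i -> [-1.59, 1.42, -1.26, 1.12, -1.0]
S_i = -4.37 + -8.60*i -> [-4.37, -12.97, -21.57, -30.17, -38.77]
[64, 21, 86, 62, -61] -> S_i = Random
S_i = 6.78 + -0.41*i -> [6.78, 6.37, 5.96, 5.55, 5.14]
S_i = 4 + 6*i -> [4, 10, 16, 22, 28]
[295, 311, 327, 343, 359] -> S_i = 295 + 16*i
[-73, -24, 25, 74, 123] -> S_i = -73 + 49*i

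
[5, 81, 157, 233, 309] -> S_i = 5 + 76*i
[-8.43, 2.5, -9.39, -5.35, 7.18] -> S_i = Random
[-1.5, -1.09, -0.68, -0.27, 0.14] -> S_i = -1.50 + 0.41*i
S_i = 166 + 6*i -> [166, 172, 178, 184, 190]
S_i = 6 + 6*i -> [6, 12, 18, 24, 30]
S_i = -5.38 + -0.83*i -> [-5.38, -6.21, -7.04, -7.87, -8.7]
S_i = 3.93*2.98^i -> [3.93, 11.71, 34.9, 104.0, 309.93]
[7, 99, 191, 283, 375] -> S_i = 7 + 92*i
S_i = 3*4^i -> [3, 12, 48, 192, 768]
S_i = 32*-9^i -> [32, -288, 2592, -23328, 209952]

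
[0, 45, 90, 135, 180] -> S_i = 0 + 45*i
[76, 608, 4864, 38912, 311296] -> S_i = 76*8^i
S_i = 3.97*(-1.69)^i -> [3.97, -6.71, 11.34, -19.16, 32.38]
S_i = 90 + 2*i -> [90, 92, 94, 96, 98]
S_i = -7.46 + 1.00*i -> [-7.46, -6.46, -5.46, -4.46, -3.46]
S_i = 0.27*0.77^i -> [0.27, 0.21, 0.16, 0.12, 0.09]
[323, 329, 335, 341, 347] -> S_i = 323 + 6*i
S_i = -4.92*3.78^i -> [-4.92, -18.6, -70.3, -265.73, -1004.46]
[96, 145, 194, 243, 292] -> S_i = 96 + 49*i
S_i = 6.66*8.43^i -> [6.66, 56.14, 473.29, 3989.85, 33634.47]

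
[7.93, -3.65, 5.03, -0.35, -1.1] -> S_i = Random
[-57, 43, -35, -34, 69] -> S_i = Random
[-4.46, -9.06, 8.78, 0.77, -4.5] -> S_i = Random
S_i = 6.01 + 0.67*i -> [6.01, 6.68, 7.35, 8.02, 8.69]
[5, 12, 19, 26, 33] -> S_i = 5 + 7*i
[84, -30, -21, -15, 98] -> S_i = Random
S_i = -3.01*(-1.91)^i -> [-3.01, 5.75, -10.98, 20.97, -40.06]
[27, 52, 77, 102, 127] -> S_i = 27 + 25*i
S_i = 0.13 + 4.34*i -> [0.13, 4.47, 8.81, 13.15, 17.49]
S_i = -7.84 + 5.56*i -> [-7.84, -2.28, 3.28, 8.84, 14.4]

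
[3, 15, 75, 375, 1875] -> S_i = 3*5^i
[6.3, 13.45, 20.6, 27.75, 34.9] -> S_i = 6.30 + 7.15*i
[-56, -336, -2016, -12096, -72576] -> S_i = -56*6^i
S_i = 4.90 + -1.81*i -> [4.9, 3.09, 1.28, -0.53, -2.34]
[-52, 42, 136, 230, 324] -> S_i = -52 + 94*i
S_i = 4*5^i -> [4, 20, 100, 500, 2500]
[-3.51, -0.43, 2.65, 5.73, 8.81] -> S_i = -3.51 + 3.08*i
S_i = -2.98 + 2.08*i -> [-2.98, -0.9, 1.18, 3.26, 5.34]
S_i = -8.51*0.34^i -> [-8.51, -2.89, -0.98, -0.33, -0.11]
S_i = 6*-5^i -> [6, -30, 150, -750, 3750]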